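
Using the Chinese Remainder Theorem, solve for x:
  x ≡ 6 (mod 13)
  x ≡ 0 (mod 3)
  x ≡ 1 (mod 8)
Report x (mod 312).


Moduli 13, 3, 8 are pairwise coprime; by CRT there is a unique solution modulo M = 13 · 3 · 8 = 312.
Solve pairwise, accumulating the modulus:
  Start with x ≡ 6 (mod 13).
  Combine with x ≡ 0 (mod 3): since gcd(13, 3) = 1, we get a unique residue mod 39.
    Write x = 6 + 13·t and substitute into x ≡ 0 (mod 3): 13·t ≡ 0 − 6 = -6 (mod 3).
    Reduce coefficients mod 3: 1·t ≡ 0 (mod 3).
    So t ≡ 0 (mod 3).
    Then x = 6 + 13·0 = 6, valid modulo lcm(13, 3) = 39: x ≡ 6 (mod 39).
  Combine with x ≡ 1 (mod 8): since gcd(39, 8) = 1, we get a unique residue mod 312.
    Write x = 6 + 39·t and substitute into x ≡ 1 (mod 8): 39·t ≡ 1 − 6 = -5 (mod 8).
    Reduce coefficients mod 8: 7·t ≡ 3 (mod 8).
    The inverse of 7 mod 8 is 7 (since 7·7 = 49 = 6·8 + 1), so t ≡ 7·3 = 21 ≡ 5 (mod 8).
    Then x = 6 + 39·5 = 201, valid modulo lcm(39, 8) = 312: x ≡ 201 (mod 312).
Verify: 201 mod 13 = 6 ✓, 201 mod 3 = 0 ✓, 201 mod 8 = 1 ✓.

x ≡ 201 (mod 312).


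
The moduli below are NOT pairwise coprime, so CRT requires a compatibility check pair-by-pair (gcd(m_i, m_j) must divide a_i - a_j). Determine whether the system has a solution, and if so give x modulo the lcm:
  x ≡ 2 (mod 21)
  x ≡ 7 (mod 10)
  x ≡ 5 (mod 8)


Moduli 21, 10, 8 are not pairwise coprime, so CRT works modulo lcm(m_i) when all pairwise compatibility conditions hold.
Pairwise compatibility: gcd(m_i, m_j) must divide a_i - a_j for every pair.
Merge one congruence at a time:
  Start: x ≡ 2 (mod 21).
  Combine with x ≡ 7 (mod 10): gcd(21, 10) = 1; 7 - 2 = 5, which IS divisible by 1, so compatible.
    Write x = 2 + 21·t and substitute into x ≡ 7 (mod 10): 21·t ≡ 7 − 2 = 5 (mod 10).
    Reduce coefficients mod 10: 1·t ≡ 5 (mod 10).
    So t ≡ 5 (mod 10).
    Then x = 2 + 21·5 = 107, valid modulo lcm(21, 10) = 210: x ≡ 107 (mod 210).
  Combine with x ≡ 5 (mod 8): gcd(210, 8) = 2; 5 - 107 = -102, which IS divisible by 2, so compatible.
    Write x = 107 + 210·t and substitute into x ≡ 5 (mod 8): 210·t ≡ 5 − 107 = -102 (mod 8).
    Divide the congruence (and modulus) by g = 2: 105·t ≡ -51 (mod 4).
    Reduce coefficients mod 4: 1·t ≡ 1 (mod 4).
    So t ≡ 1 (mod 4).
    Then x = 107 + 210·1 = 317, valid modulo lcm(210, 8) = 840: x ≡ 317 (mod 840).
Verify: 317 mod 21 = 2, 317 mod 10 = 7, 317 mod 8 = 5.

x ≡ 317 (mod 840).


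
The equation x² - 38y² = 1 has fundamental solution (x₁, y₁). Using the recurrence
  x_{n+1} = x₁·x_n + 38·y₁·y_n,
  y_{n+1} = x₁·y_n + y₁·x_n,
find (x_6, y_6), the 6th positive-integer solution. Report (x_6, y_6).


Step 1: Find the fundamental solution (x₁, y₁) of x² - 38y² = 1.
  Expand √38 as a continued fraction. a₀ = ⌊√38⌋ = 6; iterate m_{k+1} = d_k·a_k − m_k, d_{k+1} = (38 − m_{k+1}²)/d_k, a_{k+1} = ⌊(a₀ + m_{k+1})/d_{k+1}⌋ (starting m₀ = 0, d₀ = 1), with convergents p_k = a_k·p_{k-1} + p_{k-2}, q_k = a_k·q_{k-1} + q_{k-2} (p₋₁ = 1, q₋₁ = 0):
  k = 0: a₀ = 6; p₀/q₀ = 6/1; p₀² − 38·q₀² = 36 − 38 = -2.
  k = 1: m = 6, d = 2, a = ⌊(6 + 6)/2⌋ = 6; p/q = (6·6 + 1)/(6·1 + 0) = 37/6; p² − 38·q² = 1369 − 1368 = 1.
  The first convergent with p² − 38·q² = 1 gives the fundamental solution (x₁, y₁) = (37, 6).
Step 2: Apply the recurrence (x_{n+1}, y_{n+1}) = (x₁x_n + 38y₁y_n, x₁y_n + y₁x_n) repeatedly.
  From (x_1, y_1) = (37, 6): x_2 = 37·37 + 38·6·6 = 2737; y_2 = 37·6 + 6·37 = 444.
  From (x_2, y_2) = (2737, 444): x_3 = 37·2737 + 38·6·444 = 202501; y_3 = 37·444 + 6·2737 = 32850.
  From (x_3, y_3) = (202501, 32850): x_4 = 37·202501 + 38·6·32850 = 14982337; y_4 = 37·32850 + 6·202501 = 2430456.
  From (x_4, y_4) = (14982337, 2430456): x_5 = 37·14982337 + 38·6·2430456 = 1108490437; y_5 = 37·2430456 + 6·14982337 = 179820894.
  From (x_5, y_5) = (1108490437, 179820894): x_6 = 37·1108490437 + 38·6·179820894 = 82013310001; y_6 = 37·179820894 + 6·1108490437 = 13304315700.
Step 3: Verify x_6² - 38·y_6² = 6726183017320126620001 - 6726183017320126620000 = 1 (should be 1). ✓

(x_1, y_1) = (37, 6); (x_6, y_6) = (82013310001, 13304315700).


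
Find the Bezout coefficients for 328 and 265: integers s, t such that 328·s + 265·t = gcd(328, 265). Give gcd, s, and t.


Euclidean algorithm on (328, 265) — divide until remainder is 0:
  328 = 1 · 265 + 63
  265 = 4 · 63 + 13
  63 = 4 · 13 + 11
  13 = 1 · 11 + 2
  11 = 5 · 2 + 1
  2 = 2 · 1 + 0
gcd(328, 265) = 1.
Track Bezout coefficients alongside the remainders: start with r₀ = 328 = a·1 + b·0 (s = 1, t = 0) and r₁ = 265 = a·0 + b·1 (s = 0, t = 1); each new remainder r_{k+1} = r_{k-1} − q_k·r_k inherits s_{k+1} = s_{k-1} − q_k·s_k, t_{k+1} = t_{k-1} − q_k·t_k, so r_k = a·s_k + b·t_k at every step:
  q = 1: r = 63, s = 1 − 1·0 = 1, t = 0 − 1·1 = -1  (check: 328·1 + 265·(-1) = 63)
  q = 4: r = 13, s = 0 − 4·1 = -4, t = 1 − 4·(-1) = 5  (check: 328·(-4) + 265·5 = 13)
  q = 4: r = 11, s = 1 − 4·(-4) = 17, t = -1 − 4·5 = -21  (check: 328·17 + 265·(-21) = 11)
  q = 1: r = 2, s = -4 − 1·17 = -21, t = 5 − 1·(-21) = 26  (check: 328·(-21) + 265·26 = 2)
  q = 5: r = 1, s = 17 − 5·(-21) = 122, t = -21 − 5·26 = -151  (check: 328·122 + 265·(-151) = 1)
The row with r = 1 (the gcd) gives the Bezout coefficients s = 122, t = -151.
Result: 328 · (122) + 265 · (-151) = 1.

gcd(328, 265) = 1; s = 122, t = -151 (check: 328·122 + 265·(-151) = 1).


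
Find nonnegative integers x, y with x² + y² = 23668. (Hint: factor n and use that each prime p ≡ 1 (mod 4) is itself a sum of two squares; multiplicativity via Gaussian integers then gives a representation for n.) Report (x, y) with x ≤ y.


Step 1: Factor n = 23668 = 2^2 · 61 · 97.
Step 2: Check the mod-4 condition on each prime factor: 2 = 2 (special); 61 ≡ 1 (mod 4), exponent 1; 97 ≡ 1 (mod 4), exponent 1.
All primes ≡ 3 (mod 4) appear to even exponent (or don't appear), so by the two-squares theorem n IS expressible as a sum of two squares.
Step 3: Build a representation. Group n = k² · m with k = 2 and m = 61 · 97 = 5917 (a product of primes ≡ 1 (mod 4)); a representation of m scales to one of n via (k·x)² + (k·y)² = k²(x² + y²). Each prime p ≡ 1 (mod 4) is itself a sum of two squares; find a² by testing p − a² for a perfect square:
  61: 61 − 1² = 60, 61 − 2² = 57, 61 − 3² = 52, 61 − 4² = 45, 61 − 5² = 36 = 6² ⇒ 61 = 5² + 6².
  97: 97 − 1² = 96, 97 − 2² = 93, 97 − 3² = 88, 97 − 4² = 81 = 9² ⇒ 97 = 4² + 9².
  Combine using the Brahmagupta–Fibonacci identity (a² + b²)(c² + d²) = (ac − bd)² + (ad + bc)² = (ac + bd)² + (ad − bc)²:
  61 · 97 = 5917: from (5² + 6²)(4² + 9²), take (5·4 − 6·9, 5·9 + 6·4) = (20 − 54, 45 + 24) = (-34, 69); dropping signs (only squares matter) gives (34, 69); check 34² + 69² = 1156 + 4761 = 5917 ✓.
  Scale by k = 2: (2·34, 2·69) = (68, 138).
Step 4: Order so x ≤ y and verify: 68² + 138² = 4624 + 19044 = 23668 = n. ✓

n = 23668 = 68² + 138² (one valid representation with x ≤ y).


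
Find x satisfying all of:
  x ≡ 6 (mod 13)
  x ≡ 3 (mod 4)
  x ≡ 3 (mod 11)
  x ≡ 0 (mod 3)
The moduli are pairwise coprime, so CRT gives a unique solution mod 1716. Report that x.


Product of moduli M = 13 · 4 · 11 · 3 = 1716.
Merge one congruence at a time:
  Start: x ≡ 6 (mod 13).
  Combine with x ≡ 3 (mod 4); new modulus lcm = 52.
    Write x = 6 + 13·t and substitute into x ≡ 3 (mod 4): 13·t ≡ 3 − 6 = -3 (mod 4).
    Reduce coefficients mod 4: 1·t ≡ 1 (mod 4).
    So t ≡ 1 (mod 4).
    Then x = 6 + 13·1 = 19, valid modulo lcm(13, 4) = 52: x ≡ 19 (mod 52).
  Combine with x ≡ 3 (mod 11); new modulus lcm = 572.
    Write x = 19 + 52·t and substitute into x ≡ 3 (mod 11): 52·t ≡ 3 − 19 = -16 (mod 11).
    Reduce coefficients mod 11: 8·t ≡ 6 (mod 11).
    The inverse of 8 mod 11 is 7 (since 8·7 = 56 = 5·11 + 1), so t ≡ 7·6 = 42 ≡ 9 (mod 11).
    Then x = 19 + 52·9 = 487, valid modulo lcm(52, 11) = 572: x ≡ 487 (mod 572).
  Combine with x ≡ 0 (mod 3); new modulus lcm = 1716.
    Write x = 487 + 572·t and substitute into x ≡ 0 (mod 3): 572·t ≡ 0 − 487 = -487 (mod 3).
    Reduce coefficients mod 3: 2·t ≡ 2 (mod 3).
    The inverse of 2 mod 3 is 2 (since 2·2 = 4 = 1·3 + 1), so t ≡ 2·2 = 4 ≡ 1 (mod 3).
    Then x = 487 + 572·1 = 1059, valid modulo lcm(572, 3) = 1716: x ≡ 1059 (mod 1716).
Verify against each original: 1059 mod 13 = 6, 1059 mod 4 = 3, 1059 mod 11 = 3, 1059 mod 3 = 0.

x ≡ 1059 (mod 1716).


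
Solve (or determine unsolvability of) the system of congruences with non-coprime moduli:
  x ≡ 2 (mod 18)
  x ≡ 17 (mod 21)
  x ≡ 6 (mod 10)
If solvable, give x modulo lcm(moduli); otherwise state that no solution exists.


Moduli 18, 21, 10 are not pairwise coprime, so CRT works modulo lcm(m_i) when all pairwise compatibility conditions hold.
Pairwise compatibility: gcd(m_i, m_j) must divide a_i - a_j for every pair.
Merge one congruence at a time:
  Start: x ≡ 2 (mod 18).
  Combine with x ≡ 17 (mod 21): gcd(18, 21) = 3; 17 - 2 = 15, which IS divisible by 3, so compatible.
    Write x = 2 + 18·t and substitute into x ≡ 17 (mod 21): 18·t ≡ 17 − 2 = 15 (mod 21).
    Divide the congruence (and modulus) by g = 3: 6·t ≡ 5 (mod 7).
    The inverse of 6 mod 7 is 6 (since 6·6 = 36 = 5·7 + 1), so t ≡ 6·5 = 30 ≡ 2 (mod 7).
    Then x = 2 + 18·2 = 38, valid modulo lcm(18, 21) = 126: x ≡ 38 (mod 126).
  Combine with x ≡ 6 (mod 10): gcd(126, 10) = 2; 6 - 38 = -32, which IS divisible by 2, so compatible.
    Write x = 38 + 126·t and substitute into x ≡ 6 (mod 10): 126·t ≡ 6 − 38 = -32 (mod 10).
    Divide the congruence (and modulus) by g = 2: 63·t ≡ -16 (mod 5).
    Reduce coefficients mod 5: 3·t ≡ 4 (mod 5).
    The inverse of 3 mod 5 is 2 (since 3·2 = 6 = 1·5 + 1), so t ≡ 2·4 = 8 ≡ 3 (mod 5).
    Then x = 38 + 126·3 = 416, valid modulo lcm(126, 10) = 630: x ≡ 416 (mod 630).
Verify: 416 mod 18 = 2, 416 mod 21 = 17, 416 mod 10 = 6.

x ≡ 416 (mod 630).


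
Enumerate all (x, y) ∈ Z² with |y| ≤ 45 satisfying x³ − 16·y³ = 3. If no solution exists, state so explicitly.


The equation is x³ - 16y³ = 3. For fixed y, x³ = 16·y³ + 3, so a solution requires the RHS to be a perfect cube.
Strategy: iterate y from -45 to 45, compute RHS = 16·y³ + 3, and check whether it is a (positive or negative) perfect cube.
Check small values of y:
  y = 0: RHS = 3 is not a perfect cube.
  y = 1: RHS = 19 is not a perfect cube.
  y = -1: RHS = -13 is not a perfect cube.
  y = 2: RHS = 131 is not a perfect cube.
  y = -2: RHS = -125 = (-5)³ ⇒ x = -5 works.
  y = 3: RHS = 435 is not a perfect cube.
  y = -3: RHS = -429 is not a perfect cube.
Continuing the search up to |y| = 45 finds no further solutions beyond those listed.
Collected solutions: (-5, -2).

Solutions (with |y| ≤ 45): (-5, -2).


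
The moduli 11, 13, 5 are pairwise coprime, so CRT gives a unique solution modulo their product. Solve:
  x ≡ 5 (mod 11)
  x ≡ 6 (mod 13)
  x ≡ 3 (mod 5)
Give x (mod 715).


Moduli 11, 13, 5 are pairwise coprime; by CRT there is a unique solution modulo M = 11 · 13 · 5 = 715.
Solve pairwise, accumulating the modulus:
  Start with x ≡ 5 (mod 11).
  Combine with x ≡ 6 (mod 13): since gcd(11, 13) = 1, we get a unique residue mod 143.
    Write x = 5 + 11·t and substitute into x ≡ 6 (mod 13): 11·t ≡ 6 − 5 = 1 (mod 13).
    The inverse of 11 mod 13 is 6 (since 11·6 = 66 = 5·13 + 1), so t ≡ 6·1 = 6 ≡ 6 (mod 13).
    Then x = 5 + 11·6 = 71, valid modulo lcm(11, 13) = 143: x ≡ 71 (mod 143).
  Combine with x ≡ 3 (mod 5): since gcd(143, 5) = 1, we get a unique residue mod 715.
    Write x = 71 + 143·t and substitute into x ≡ 3 (mod 5): 143·t ≡ 3 − 71 = -68 (mod 5).
    Reduce coefficients mod 5: 3·t ≡ 2 (mod 5).
    The inverse of 3 mod 5 is 2 (since 3·2 = 6 = 1·5 + 1), so t ≡ 2·2 = 4 ≡ 4 (mod 5).
    Then x = 71 + 143·4 = 643, valid modulo lcm(143, 5) = 715: x ≡ 643 (mod 715).
Verify: 643 mod 11 = 5 ✓, 643 mod 13 = 6 ✓, 643 mod 5 = 3 ✓.

x ≡ 643 (mod 715).


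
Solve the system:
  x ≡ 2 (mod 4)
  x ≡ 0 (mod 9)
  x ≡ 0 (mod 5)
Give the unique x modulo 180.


Moduli 4, 9, 5 are pairwise coprime; by CRT there is a unique solution modulo M = 4 · 9 · 5 = 180.
Solve pairwise, accumulating the modulus:
  Start with x ≡ 2 (mod 4).
  Combine with x ≡ 0 (mod 9): since gcd(4, 9) = 1, we get a unique residue mod 36.
    Write x = 2 + 4·t and substitute into x ≡ 0 (mod 9): 4·t ≡ 0 − 2 = -2 (mod 9).
    Reduce coefficients mod 9: 4·t ≡ 7 (mod 9).
    The inverse of 4 mod 9 is 7 (since 4·7 = 28 = 3·9 + 1), so t ≡ 7·7 = 49 ≡ 4 (mod 9).
    Then x = 2 + 4·4 = 18, valid modulo lcm(4, 9) = 36: x ≡ 18 (mod 36).
  Combine with x ≡ 0 (mod 5): since gcd(36, 5) = 1, we get a unique residue mod 180.
    Write x = 18 + 36·t and substitute into x ≡ 0 (mod 5): 36·t ≡ 0 − 18 = -18 (mod 5).
    Reduce coefficients mod 5: 1·t ≡ 2 (mod 5).
    So t ≡ 2 (mod 5).
    Then x = 18 + 36·2 = 90, valid modulo lcm(36, 5) = 180: x ≡ 90 (mod 180).
Verify: 90 mod 4 = 2 ✓, 90 mod 9 = 0 ✓, 90 mod 5 = 0 ✓.

x ≡ 90 (mod 180).


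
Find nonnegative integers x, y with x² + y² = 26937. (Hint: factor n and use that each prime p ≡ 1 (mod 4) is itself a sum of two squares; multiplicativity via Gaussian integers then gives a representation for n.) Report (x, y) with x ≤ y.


Step 1: Factor n = 26937 = 3^2 · 41 · 73.
Step 2: Check the mod-4 condition on each prime factor: 3 ≡ 3 (mod 4), exponent 2 (must be even); 41 ≡ 1 (mod 4), exponent 1; 73 ≡ 1 (mod 4), exponent 1.
All primes ≡ 3 (mod 4) appear to even exponent (or don't appear), so by the two-squares theorem n IS expressible as a sum of two squares.
Step 3: Build a representation. Group n = k² · m with k = 3 and m = 41 · 73 = 2993 (a product of primes ≡ 1 (mod 4)); a representation of m scales to one of n via (k·x)² + (k·y)² = k²(x² + y²). Each prime p ≡ 1 (mod 4) is itself a sum of two squares; find a² by testing p − a² for a perfect square:
  41: 41 − 1² = 40, 41 − 2² = 37, 41 − 3² = 32, 41 − 4² = 25 = 5² ⇒ 41 = 4² + 5².
  73: 73 − 1² = 72, 73 − 2² = 69, 73 − 3² = 64 = 8² ⇒ 73 = 3² + 8².
  Combine using the Brahmagupta–Fibonacci identity (a² + b²)(c² + d²) = (ac − bd)² + (ad + bc)² = (ac + bd)² + (ad − bc)²:
  41 · 73 = 2993: from (4² + 5²)(3² + 8²), take (4·3 − 5·8, 4·8 + 5·3) = (12 − 40, 32 + 15) = (-28, 47); dropping signs (only squares matter) gives (28, 47); check 28² + 47² = 784 + 2209 = 2993 ✓.
  Scale by k = 3: (3·28, 3·47) = (84, 141).
Step 4: Order so x ≤ y and verify: 84² + 141² = 7056 + 19881 = 26937 = n. ✓

n = 26937 = 84² + 141² (one valid representation with x ≤ y).


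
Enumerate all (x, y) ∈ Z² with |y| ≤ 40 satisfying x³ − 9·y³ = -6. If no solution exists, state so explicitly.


The equation is x³ - 9y³ = -6. For fixed y, x³ = 9·y³ − 6, so a solution requires the RHS to be a perfect cube.
Strategy: iterate y from -40 to 40, compute RHS = 9·y³ − 6, and check whether it is a (positive or negative) perfect cube.
Check small values of y:
  y = 0: RHS = -6 is not a perfect cube.
  y = 1: RHS = 3 is not a perfect cube.
  y = -1: RHS = -15 is not a perfect cube.
  y = 2: RHS = 66 is not a perfect cube.
  y = -2: RHS = -78 is not a perfect cube.
  y = 3: RHS = 237 is not a perfect cube.
  y = -3: RHS = -249 is not a perfect cube.
Continuing the search up to |y| = 40 finds no solutions either.
No (x, y) in the scanned range satisfies the equation.

No integer solutions with |y| ≤ 40.


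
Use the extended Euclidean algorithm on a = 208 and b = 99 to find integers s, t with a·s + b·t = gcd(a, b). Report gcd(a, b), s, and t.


Euclidean algorithm on (208, 99) — divide until remainder is 0:
  208 = 2 · 99 + 10
  99 = 9 · 10 + 9
  10 = 1 · 9 + 1
  9 = 9 · 1 + 0
gcd(208, 99) = 1.
Track Bezout coefficients alongside the remainders: start with r₀ = 208 = a·1 + b·0 (s = 1, t = 0) and r₁ = 99 = a·0 + b·1 (s = 0, t = 1); each new remainder r_{k+1} = r_{k-1} − q_k·r_k inherits s_{k+1} = s_{k-1} − q_k·s_k, t_{k+1} = t_{k-1} − q_k·t_k, so r_k = a·s_k + b·t_k at every step:
  q = 2: r = 10, s = 1 − 2·0 = 1, t = 0 − 2·1 = -2  (check: 208·1 + 99·(-2) = 10)
  q = 9: r = 9, s = 0 − 9·1 = -9, t = 1 − 9·(-2) = 19  (check: 208·(-9) + 99·19 = 9)
  q = 1: r = 1, s = 1 − 1·(-9) = 10, t = -2 − 1·19 = -21  (check: 208·10 + 99·(-21) = 1)
The row with r = 1 (the gcd) gives the Bezout coefficients s = 10, t = -21.
Result: 208 · (10) + 99 · (-21) = 1.

gcd(208, 99) = 1; s = 10, t = -21 (check: 208·10 + 99·(-21) = 1).


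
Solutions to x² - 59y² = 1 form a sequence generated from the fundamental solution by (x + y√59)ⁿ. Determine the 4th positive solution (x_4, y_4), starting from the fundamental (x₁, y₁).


Step 1: Find the fundamental solution (x₁, y₁) of x² - 59y² = 1.
  Expand √59 as a continued fraction. a₀ = ⌊√59⌋ = 7; iterate m_{k+1} = d_k·a_k − m_k, d_{k+1} = (59 − m_{k+1}²)/d_k, a_{k+1} = ⌊(a₀ + m_{k+1})/d_{k+1}⌋ (starting m₀ = 0, d₀ = 1), with convergents p_k = a_k·p_{k-1} + p_{k-2}, q_k = a_k·q_{k-1} + q_{k-2} (p₋₁ = 1, q₋₁ = 0):
  k = 0: a₀ = 7; p₀/q₀ = 7/1; p₀² − 59·q₀² = 49 − 59 = -10.
  k = 1: m = 7, d = 10, a = ⌊(7 + 7)/10⌋ = 1; p/q = (1·7 + 1)/(1·1 + 0) = 8/1; p² − 59·q² = 64 − 59 = 5.
  k = 2: m = 3, d = 5, a = ⌊(7 + 3)/5⌋ = 2; p/q = (2·8 + 7)/(2·1 + 1) = 23/3; p² − 59·q² = 529 − 531 = -2.
  k = 3: m = 7, d = 2, a = ⌊(7 + 7)/2⌋ = 7; p/q = (7·23 + 8)/(7·3 + 1) = 169/22; p² − 59·q² = 28561 − 28556 = 5.
  k = 4: m = 7, d = 5, a = ⌊(7 + 7)/5⌋ = 2; p/q = (2·169 + 23)/(2·22 + 3) = 361/47; p² − 59·q² = 130321 − 130331 = -10.
  k = 5: m = 3, d = 10, a = ⌊(7 + 3)/10⌋ = 1; p/q = (1·361 + 169)/(1·47 + 22) = 530/69; p² − 59·q² = 280900 − 280899 = 1.
  The first convergent with p² − 59·q² = 1 gives the fundamental solution (x₁, y₁) = (530, 69).
Step 2: Apply the recurrence (x_{n+1}, y_{n+1}) = (x₁x_n + 59y₁y_n, x₁y_n + y₁x_n) repeatedly.
  From (x_1, y_1) = (530, 69): x_2 = 530·530 + 59·69·69 = 561799; y_2 = 530·69 + 69·530 = 73140.
  From (x_2, y_2) = (561799, 73140): x_3 = 530·561799 + 59·69·73140 = 595506410; y_3 = 530·73140 + 69·561799 = 77528331.
  From (x_3, y_3) = (595506410, 77528331): x_4 = 530·595506410 + 59·69·77528331 = 631236232801; y_4 = 530·77528331 + 69·595506410 = 82179957720.
Step 3: Verify x_4² - 59·y_4² = 398459181600798268305601 - 398459181600798268305600 = 1 (should be 1). ✓

(x_1, y_1) = (530, 69); (x_4, y_4) = (631236232801, 82179957720).


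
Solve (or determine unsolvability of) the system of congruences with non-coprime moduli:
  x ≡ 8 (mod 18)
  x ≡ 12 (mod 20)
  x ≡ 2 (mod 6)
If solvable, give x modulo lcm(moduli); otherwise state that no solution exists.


Moduli 18, 20, 6 are not pairwise coprime, so CRT works modulo lcm(m_i) when all pairwise compatibility conditions hold.
Pairwise compatibility: gcd(m_i, m_j) must divide a_i - a_j for every pair.
Merge one congruence at a time:
  Start: x ≡ 8 (mod 18).
  Combine with x ≡ 12 (mod 20): gcd(18, 20) = 2; 12 - 8 = 4, which IS divisible by 2, so compatible.
    Write x = 8 + 18·t and substitute into x ≡ 12 (mod 20): 18·t ≡ 12 − 8 = 4 (mod 20).
    Divide the congruence (and modulus) by g = 2: 9·t ≡ 2 (mod 10).
    The inverse of 9 mod 10 is 9 (since 9·9 = 81 = 8·10 + 1), so t ≡ 9·2 = 18 ≡ 8 (mod 10).
    Then x = 8 + 18·8 = 152, valid modulo lcm(18, 20) = 180: x ≡ 152 (mod 180).
  Combine with x ≡ 2 (mod 6): gcd(180, 6) = 6; 2 - 152 = -150, which IS divisible by 6, so compatible.
    Write x = 152 + 180·t and substitute into x ≡ 2 (mod 6): 180·t ≡ 2 − 152 = -150 (mod 6).
    Divide the congruence (and modulus) by g = 6: 30·t ≡ -25 (mod 1).
    Modulo 1 every t works; take t = 0.
    Then x = 152 + 180·0 = 152, valid modulo lcm(180, 6) = 180: x ≡ 152 (mod 180).
Verify: 152 mod 18 = 8, 152 mod 20 = 12, 152 mod 6 = 2.

x ≡ 152 (mod 180).


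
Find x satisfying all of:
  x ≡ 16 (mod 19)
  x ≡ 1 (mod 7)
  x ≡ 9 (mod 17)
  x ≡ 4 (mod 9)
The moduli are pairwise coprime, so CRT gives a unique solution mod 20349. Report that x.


Product of moduli M = 19 · 7 · 17 · 9 = 20349.
Merge one congruence at a time:
  Start: x ≡ 16 (mod 19).
  Combine with x ≡ 1 (mod 7); new modulus lcm = 133.
    Write x = 16 + 19·t and substitute into x ≡ 1 (mod 7): 19·t ≡ 1 − 16 = -15 (mod 7).
    Reduce coefficients mod 7: 5·t ≡ 6 (mod 7).
    The inverse of 5 mod 7 is 3 (since 5·3 = 15 = 2·7 + 1), so t ≡ 3·6 = 18 ≡ 4 (mod 7).
    Then x = 16 + 19·4 = 92, valid modulo lcm(19, 7) = 133: x ≡ 92 (mod 133).
  Combine with x ≡ 9 (mod 17); new modulus lcm = 2261.
    Write x = 92 + 133·t and substitute into x ≡ 9 (mod 17): 133·t ≡ 9 − 92 = -83 (mod 17).
    Reduce coefficients mod 17: 14·t ≡ 2 (mod 17).
    The inverse of 14 mod 17 is 11 (since 14·11 = 154 = 9·17 + 1), so t ≡ 11·2 = 22 ≡ 5 (mod 17).
    Then x = 92 + 133·5 = 757, valid modulo lcm(133, 17) = 2261: x ≡ 757 (mod 2261).
  Combine with x ≡ 4 (mod 9); new modulus lcm = 20349.
    Write x = 757 + 2261·t and substitute into x ≡ 4 (mod 9): 2261·t ≡ 4 − 757 = -753 (mod 9).
    Reduce coefficients mod 9: 2·t ≡ 3 (mod 9).
    The inverse of 2 mod 9 is 5 (since 2·5 = 10 = 1·9 + 1), so t ≡ 5·3 = 15 ≡ 6 (mod 9).
    Then x = 757 + 2261·6 = 14323, valid modulo lcm(2261, 9) = 20349: x ≡ 14323 (mod 20349).
Verify against each original: 14323 mod 19 = 16, 14323 mod 7 = 1, 14323 mod 17 = 9, 14323 mod 9 = 4.

x ≡ 14323 (mod 20349).


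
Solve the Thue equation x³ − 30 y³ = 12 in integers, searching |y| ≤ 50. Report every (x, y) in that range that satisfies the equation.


The equation is x³ - 30y³ = 12. For fixed y, x³ = 30·y³ + 12, so a solution requires the RHS to be a perfect cube.
Strategy: iterate y from -50 to 50, compute RHS = 30·y³ + 12, and check whether it is a (positive or negative) perfect cube.
Check small values of y:
  y = 0: RHS = 12 is not a perfect cube.
  y = 1: RHS = 42 is not a perfect cube.
  y = -1: RHS = -18 is not a perfect cube.
  y = 2: RHS = 252 is not a perfect cube.
  y = -2: RHS = -228 is not a perfect cube.
  y = 3: RHS = 822 is not a perfect cube.
  y = -3: RHS = -798 is not a perfect cube.
Continuing the search up to |y| = 50 finds no solutions either.
No (x, y) in the scanned range satisfies the equation.

No integer solutions with |y| ≤ 50.


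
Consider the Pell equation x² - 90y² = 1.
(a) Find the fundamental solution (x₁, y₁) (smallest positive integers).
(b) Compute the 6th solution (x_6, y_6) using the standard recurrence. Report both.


Step 1: Find the fundamental solution (x₁, y₁) of x² - 90y² = 1.
  Expand √90 as a continued fraction. a₀ = ⌊√90⌋ = 9; iterate m_{k+1} = d_k·a_k − m_k, d_{k+1} = (90 − m_{k+1}²)/d_k, a_{k+1} = ⌊(a₀ + m_{k+1})/d_{k+1}⌋ (starting m₀ = 0, d₀ = 1), with convergents p_k = a_k·p_{k-1} + p_{k-2}, q_k = a_k·q_{k-1} + q_{k-2} (p₋₁ = 1, q₋₁ = 0):
  k = 0: a₀ = 9; p₀/q₀ = 9/1; p₀² − 90·q₀² = 81 − 90 = -9.
  k = 1: m = 9, d = 9, a = ⌊(9 + 9)/9⌋ = 2; p/q = (2·9 + 1)/(2·1 + 0) = 19/2; p² − 90·q² = 361 − 360 = 1.
  The first convergent with p² − 90·q² = 1 gives the fundamental solution (x₁, y₁) = (19, 2).
Step 2: Apply the recurrence (x_{n+1}, y_{n+1}) = (x₁x_n + 90y₁y_n, x₁y_n + y₁x_n) repeatedly.
  From (x_1, y_1) = (19, 2): x_2 = 19·19 + 90·2·2 = 721; y_2 = 19·2 + 2·19 = 76.
  From (x_2, y_2) = (721, 76): x_3 = 19·721 + 90·2·76 = 27379; y_3 = 19·76 + 2·721 = 2886.
  From (x_3, y_3) = (27379, 2886): x_4 = 19·27379 + 90·2·2886 = 1039681; y_4 = 19·2886 + 2·27379 = 109592.
  From (x_4, y_4) = (1039681, 109592): x_5 = 19·1039681 + 90·2·109592 = 39480499; y_5 = 19·109592 + 2·1039681 = 4161610.
  From (x_5, y_5) = (39480499, 4161610): x_6 = 19·39480499 + 90·2·4161610 = 1499219281; y_6 = 19·4161610 + 2·39480499 = 158031588.
Step 3: Verify x_6² - 90·y_6² = 2247658452522156961 - 2247658452522156960 = 1 (should be 1). ✓

(x_1, y_1) = (19, 2); (x_6, y_6) = (1499219281, 158031588).


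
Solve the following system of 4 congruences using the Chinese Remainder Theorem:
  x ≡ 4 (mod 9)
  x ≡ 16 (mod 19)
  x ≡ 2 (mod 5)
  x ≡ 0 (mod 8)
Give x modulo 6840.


Product of moduli M = 9 · 19 · 5 · 8 = 6840.
Merge one congruence at a time:
  Start: x ≡ 4 (mod 9).
  Combine with x ≡ 16 (mod 19); new modulus lcm = 171.
    Write x = 4 + 9·t and substitute into x ≡ 16 (mod 19): 9·t ≡ 16 − 4 = 12 (mod 19).
    The inverse of 9 mod 19 is 17 (since 9·17 = 153 = 8·19 + 1), so t ≡ 17·12 = 204 ≡ 14 (mod 19).
    Then x = 4 + 9·14 = 130, valid modulo lcm(9, 19) = 171: x ≡ 130 (mod 171).
  Combine with x ≡ 2 (mod 5); new modulus lcm = 855.
    Write x = 130 + 171·t and substitute into x ≡ 2 (mod 5): 171·t ≡ 2 − 130 = -128 (mod 5).
    Reduce coefficients mod 5: 1·t ≡ 2 (mod 5).
    So t ≡ 2 (mod 5).
    Then x = 130 + 171·2 = 472, valid modulo lcm(171, 5) = 855: x ≡ 472 (mod 855).
  Combine with x ≡ 0 (mod 8); new modulus lcm = 6840.
    Write x = 472 + 855·t and substitute into x ≡ 0 (mod 8): 855·t ≡ 0 − 472 = -472 (mod 8).
    Reduce coefficients mod 8: 7·t ≡ 0 (mod 8).
    The inverse of 7 mod 8 is 7 (since 7·7 = 49 = 6·8 + 1), so t ≡ 7·0 = 0 ≡ 0 (mod 8).
    Then x = 472 + 855·0 = 472, valid modulo lcm(855, 8) = 6840: x ≡ 472 (mod 6840).
Verify against each original: 472 mod 9 = 4, 472 mod 19 = 16, 472 mod 5 = 2, 472 mod 8 = 0.

x ≡ 472 (mod 6840).


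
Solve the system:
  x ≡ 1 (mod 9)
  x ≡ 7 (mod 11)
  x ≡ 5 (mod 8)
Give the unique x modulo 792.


Moduli 9, 11, 8 are pairwise coprime; by CRT there is a unique solution modulo M = 9 · 11 · 8 = 792.
Solve pairwise, accumulating the modulus:
  Start with x ≡ 1 (mod 9).
  Combine with x ≡ 7 (mod 11): since gcd(9, 11) = 1, we get a unique residue mod 99.
    Write x = 1 + 9·t and substitute into x ≡ 7 (mod 11): 9·t ≡ 7 − 1 = 6 (mod 11).
    The inverse of 9 mod 11 is 5 (since 9·5 = 45 = 4·11 + 1), so t ≡ 5·6 = 30 ≡ 8 (mod 11).
    Then x = 1 + 9·8 = 73, valid modulo lcm(9, 11) = 99: x ≡ 73 (mod 99).
  Combine with x ≡ 5 (mod 8): since gcd(99, 8) = 1, we get a unique residue mod 792.
    Write x = 73 + 99·t and substitute into x ≡ 5 (mod 8): 99·t ≡ 5 − 73 = -68 (mod 8).
    Reduce coefficients mod 8: 3·t ≡ 4 (mod 8).
    The inverse of 3 mod 8 is 3 (since 3·3 = 9 = 1·8 + 1), so t ≡ 3·4 = 12 ≡ 4 (mod 8).
    Then x = 73 + 99·4 = 469, valid modulo lcm(99, 8) = 792: x ≡ 469 (mod 792).
Verify: 469 mod 9 = 1 ✓, 469 mod 11 = 7 ✓, 469 mod 8 = 5 ✓.

x ≡ 469 (mod 792).


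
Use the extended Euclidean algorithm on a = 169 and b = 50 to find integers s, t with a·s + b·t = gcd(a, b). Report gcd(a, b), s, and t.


Euclidean algorithm on (169, 50) — divide until remainder is 0:
  169 = 3 · 50 + 19
  50 = 2 · 19 + 12
  19 = 1 · 12 + 7
  12 = 1 · 7 + 5
  7 = 1 · 5 + 2
  5 = 2 · 2 + 1
  2 = 2 · 1 + 0
gcd(169, 50) = 1.
Track Bezout coefficients alongside the remainders: start with r₀ = 169 = a·1 + b·0 (s = 1, t = 0) and r₁ = 50 = a·0 + b·1 (s = 0, t = 1); each new remainder r_{k+1} = r_{k-1} − q_k·r_k inherits s_{k+1} = s_{k-1} − q_k·s_k, t_{k+1} = t_{k-1} − q_k·t_k, so r_k = a·s_k + b·t_k at every step:
  q = 3: r = 19, s = 1 − 3·0 = 1, t = 0 − 3·1 = -3  (check: 169·1 + 50·(-3) = 19)
  q = 2: r = 12, s = 0 − 2·1 = -2, t = 1 − 2·(-3) = 7  (check: 169·(-2) + 50·7 = 12)
  q = 1: r = 7, s = 1 − 1·(-2) = 3, t = -3 − 1·7 = -10  (check: 169·3 + 50·(-10) = 7)
  q = 1: r = 5, s = -2 − 1·3 = -5, t = 7 − 1·(-10) = 17  (check: 169·(-5) + 50·17 = 5)
  q = 1: r = 2, s = 3 − 1·(-5) = 8, t = -10 − 1·17 = -27  (check: 169·8 + 50·(-27) = 2)
  q = 2: r = 1, s = -5 − 2·8 = -21, t = 17 − 2·(-27) = 71  (check: 169·(-21) + 50·71 = 1)
The row with r = 1 (the gcd) gives the Bezout coefficients s = -21, t = 71.
Result: 169 · (-21) + 50 · (71) = 1.

gcd(169, 50) = 1; s = -21, t = 71 (check: 169·(-21) + 50·71 = 1).


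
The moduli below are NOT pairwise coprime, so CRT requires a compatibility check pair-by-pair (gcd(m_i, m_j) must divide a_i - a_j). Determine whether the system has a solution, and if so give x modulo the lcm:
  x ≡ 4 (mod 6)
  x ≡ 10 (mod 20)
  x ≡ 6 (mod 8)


Moduli 6, 20, 8 are not pairwise coprime, so CRT works modulo lcm(m_i) when all pairwise compatibility conditions hold.
Pairwise compatibility: gcd(m_i, m_j) must divide a_i - a_j for every pair.
Merge one congruence at a time:
  Start: x ≡ 4 (mod 6).
  Combine with x ≡ 10 (mod 20): gcd(6, 20) = 2; 10 - 4 = 6, which IS divisible by 2, so compatible.
    Write x = 4 + 6·t and substitute into x ≡ 10 (mod 20): 6·t ≡ 10 − 4 = 6 (mod 20).
    Divide the congruence (and modulus) by g = 2: 3·t ≡ 3 (mod 10).
    The inverse of 3 mod 10 is 7 (since 3·7 = 21 = 2·10 + 1), so t ≡ 7·3 = 21 ≡ 1 (mod 10).
    Then x = 4 + 6·1 = 10, valid modulo lcm(6, 20) = 60: x ≡ 10 (mod 60).
  Combine with x ≡ 6 (mod 8): gcd(60, 8) = 4; 6 - 10 = -4, which IS divisible by 4, so compatible.
    Write x = 10 + 60·t and substitute into x ≡ 6 (mod 8): 60·t ≡ 6 − 10 = -4 (mod 8).
    Divide the congruence (and modulus) by g = 4: 15·t ≡ -1 (mod 2).
    Reduce coefficients mod 2: 1·t ≡ 1 (mod 2).
    So t ≡ 1 (mod 2).
    Then x = 10 + 60·1 = 70, valid modulo lcm(60, 8) = 120: x ≡ 70 (mod 120).
Verify: 70 mod 6 = 4, 70 mod 20 = 10, 70 mod 8 = 6.

x ≡ 70 (mod 120).


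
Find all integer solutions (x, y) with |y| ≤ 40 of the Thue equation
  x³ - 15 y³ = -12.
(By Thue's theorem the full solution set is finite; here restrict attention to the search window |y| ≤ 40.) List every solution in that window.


The equation is x³ - 15y³ = -12. For fixed y, x³ = 15·y³ − 12, so a solution requires the RHS to be a perfect cube.
Strategy: iterate y from -40 to 40, compute RHS = 15·y³ − 12, and check whether it is a (positive or negative) perfect cube.
Check small values of y:
  y = 0: RHS = -12 is not a perfect cube.
  y = 1: RHS = 3 is not a perfect cube.
  y = -1: RHS = -27 = (-3)³ ⇒ x = -3 works.
  y = 2: RHS = 108 is not a perfect cube.
  y = -2: RHS = -132 is not a perfect cube.
  y = 3: RHS = 393 is not a perfect cube.
  y = -3: RHS = -417 is not a perfect cube.
Continuing the search up to |y| = 40 finds no further solutions beyond those listed.
Collected solutions: (-3, -1).

Solutions (with |y| ≤ 40): (-3, -1).


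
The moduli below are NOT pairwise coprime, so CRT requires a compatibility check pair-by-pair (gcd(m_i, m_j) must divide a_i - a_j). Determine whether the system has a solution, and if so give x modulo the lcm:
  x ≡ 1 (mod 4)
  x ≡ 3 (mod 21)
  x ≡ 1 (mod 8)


Moduli 4, 21, 8 are not pairwise coprime, so CRT works modulo lcm(m_i) when all pairwise compatibility conditions hold.
Pairwise compatibility: gcd(m_i, m_j) must divide a_i - a_j for every pair.
Merge one congruence at a time:
  Start: x ≡ 1 (mod 4).
  Combine with x ≡ 3 (mod 21): gcd(4, 21) = 1; 3 - 1 = 2, which IS divisible by 1, so compatible.
    Write x = 1 + 4·t and substitute into x ≡ 3 (mod 21): 4·t ≡ 3 − 1 = 2 (mod 21).
    The inverse of 4 mod 21 is 16 (since 4·16 = 64 = 3·21 + 1), so t ≡ 16·2 = 32 ≡ 11 (mod 21).
    Then x = 1 + 4·11 = 45, valid modulo lcm(4, 21) = 84: x ≡ 45 (mod 84).
  Combine with x ≡ 1 (mod 8): gcd(84, 8) = 4; 1 - 45 = -44, which IS divisible by 4, so compatible.
    Write x = 45 + 84·t and substitute into x ≡ 1 (mod 8): 84·t ≡ 1 − 45 = -44 (mod 8).
    Divide the congruence (and modulus) by g = 4: 21·t ≡ -11 (mod 2).
    Reduce coefficients mod 2: 1·t ≡ 1 (mod 2).
    So t ≡ 1 (mod 2).
    Then x = 45 + 84·1 = 129, valid modulo lcm(84, 8) = 168: x ≡ 129 (mod 168).
Verify: 129 mod 4 = 1, 129 mod 21 = 3, 129 mod 8 = 1.

x ≡ 129 (mod 168).


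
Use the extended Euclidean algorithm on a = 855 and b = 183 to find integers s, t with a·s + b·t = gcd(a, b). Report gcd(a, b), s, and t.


Euclidean algorithm on (855, 183) — divide until remainder is 0:
  855 = 4 · 183 + 123
  183 = 1 · 123 + 60
  123 = 2 · 60 + 3
  60 = 20 · 3 + 0
gcd(855, 183) = 3.
Track Bezout coefficients alongside the remainders: start with r₀ = 855 = a·1 + b·0 (s = 1, t = 0) and r₁ = 183 = a·0 + b·1 (s = 0, t = 1); each new remainder r_{k+1} = r_{k-1} − q_k·r_k inherits s_{k+1} = s_{k-1} − q_k·s_k, t_{k+1} = t_{k-1} − q_k·t_k, so r_k = a·s_k + b·t_k at every step:
  q = 4: r = 123, s = 1 − 4·0 = 1, t = 0 − 4·1 = -4  (check: 855·1 + 183·(-4) = 123)
  q = 1: r = 60, s = 0 − 1·1 = -1, t = 1 − 1·(-4) = 5  (check: 855·(-1) + 183·5 = 60)
  q = 2: r = 3, s = 1 − 2·(-1) = 3, t = -4 − 2·5 = -14  (check: 855·3 + 183·(-14) = 3)
The row with r = 3 (the gcd) gives the Bezout coefficients s = 3, t = -14.
Result: 855 · (3) + 183 · (-14) = 3.

gcd(855, 183) = 3; s = 3, t = -14 (check: 855·3 + 183·(-14) = 3).


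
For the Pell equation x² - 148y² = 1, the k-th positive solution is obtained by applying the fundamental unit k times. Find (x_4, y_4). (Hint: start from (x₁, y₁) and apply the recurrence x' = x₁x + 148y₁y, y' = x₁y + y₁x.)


Step 1: Find the fundamental solution (x₁, y₁) of x² - 148y² = 1.
  Expand √148 as a continued fraction. a₀ = ⌊√148⌋ = 12; iterate m_{k+1} = d_k·a_k − m_k, d_{k+1} = (148 − m_{k+1}²)/d_k, a_{k+1} = ⌊(a₀ + m_{k+1})/d_{k+1}⌋ (starting m₀ = 0, d₀ = 1), with convergents p_k = a_k·p_{k-1} + p_{k-2}, q_k = a_k·q_{k-1} + q_{k-2} (p₋₁ = 1, q₋₁ = 0):
  k = 0: a₀ = 12; p₀/q₀ = 12/1; p₀² − 148·q₀² = 144 − 148 = -4.
  k = 1: m = 12, d = 4, a = ⌊(12 + 12)/4⌋ = 6; p/q = (6·12 + 1)/(6·1 + 0) = 73/6; p² − 148·q² = 5329 − 5328 = 1.
  The first convergent with p² − 148·q² = 1 gives the fundamental solution (x₁, y₁) = (73, 6).
Step 2: Apply the recurrence (x_{n+1}, y_{n+1}) = (x₁x_n + 148y₁y_n, x₁y_n + y₁x_n) repeatedly.
  From (x_1, y_1) = (73, 6): x_2 = 73·73 + 148·6·6 = 10657; y_2 = 73·6 + 6·73 = 876.
  From (x_2, y_2) = (10657, 876): x_3 = 73·10657 + 148·6·876 = 1555849; y_3 = 73·876 + 6·10657 = 127890.
  From (x_3, y_3) = (1555849, 127890): x_4 = 73·1555849 + 148·6·127890 = 227143297; y_4 = 73·127890 + 6·1555849 = 18671064.
Step 3: Verify x_4² - 148·y_4² = 51594077372030209 - 51594077372030208 = 1 (should be 1). ✓

(x_1, y_1) = (73, 6); (x_4, y_4) = (227143297, 18671064).


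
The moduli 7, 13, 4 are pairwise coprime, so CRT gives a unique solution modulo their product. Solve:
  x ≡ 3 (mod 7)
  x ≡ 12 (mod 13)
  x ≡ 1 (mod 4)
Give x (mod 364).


Moduli 7, 13, 4 are pairwise coprime; by CRT there is a unique solution modulo M = 7 · 13 · 4 = 364.
Solve pairwise, accumulating the modulus:
  Start with x ≡ 3 (mod 7).
  Combine with x ≡ 12 (mod 13): since gcd(7, 13) = 1, we get a unique residue mod 91.
    Write x = 3 + 7·t and substitute into x ≡ 12 (mod 13): 7·t ≡ 12 − 3 = 9 (mod 13).
    The inverse of 7 mod 13 is 2 (since 7·2 = 14 = 1·13 + 1), so t ≡ 2·9 = 18 ≡ 5 (mod 13).
    Then x = 3 + 7·5 = 38, valid modulo lcm(7, 13) = 91: x ≡ 38 (mod 91).
  Combine with x ≡ 1 (mod 4): since gcd(91, 4) = 1, we get a unique residue mod 364.
    Write x = 38 + 91·t and substitute into x ≡ 1 (mod 4): 91·t ≡ 1 − 38 = -37 (mod 4).
    Reduce coefficients mod 4: 3·t ≡ 3 (mod 4).
    The inverse of 3 mod 4 is 3 (since 3·3 = 9 = 2·4 + 1), so t ≡ 3·3 = 9 ≡ 1 (mod 4).
    Then x = 38 + 91·1 = 129, valid modulo lcm(91, 4) = 364: x ≡ 129 (mod 364).
Verify: 129 mod 7 = 3 ✓, 129 mod 13 = 12 ✓, 129 mod 4 = 1 ✓.

x ≡ 129 (mod 364).


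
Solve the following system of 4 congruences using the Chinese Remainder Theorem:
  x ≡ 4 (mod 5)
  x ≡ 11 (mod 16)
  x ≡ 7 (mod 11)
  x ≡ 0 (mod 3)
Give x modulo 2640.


Product of moduli M = 5 · 16 · 11 · 3 = 2640.
Merge one congruence at a time:
  Start: x ≡ 4 (mod 5).
  Combine with x ≡ 11 (mod 16); new modulus lcm = 80.
    Write x = 4 + 5·t and substitute into x ≡ 11 (mod 16): 5·t ≡ 11 − 4 = 7 (mod 16).
    The inverse of 5 mod 16 is 13 (since 5·13 = 65 = 4·16 + 1), so t ≡ 13·7 = 91 ≡ 11 (mod 16).
    Then x = 4 + 5·11 = 59, valid modulo lcm(5, 16) = 80: x ≡ 59 (mod 80).
  Combine with x ≡ 7 (mod 11); new modulus lcm = 880.
    Write x = 59 + 80·t and substitute into x ≡ 7 (mod 11): 80·t ≡ 7 − 59 = -52 (mod 11).
    Reduce coefficients mod 11: 3·t ≡ 3 (mod 11).
    The inverse of 3 mod 11 is 4 (since 3·4 = 12 = 1·11 + 1), so t ≡ 4·3 = 12 ≡ 1 (mod 11).
    Then x = 59 + 80·1 = 139, valid modulo lcm(80, 11) = 880: x ≡ 139 (mod 880).
  Combine with x ≡ 0 (mod 3); new modulus lcm = 2640.
    Write x = 139 + 880·t and substitute into x ≡ 0 (mod 3): 880·t ≡ 0 − 139 = -139 (mod 3).
    Reduce coefficients mod 3: 1·t ≡ 2 (mod 3).
    So t ≡ 2 (mod 3).
    Then x = 139 + 880·2 = 1899, valid modulo lcm(880, 3) = 2640: x ≡ 1899 (mod 2640).
Verify against each original: 1899 mod 5 = 4, 1899 mod 16 = 11, 1899 mod 11 = 7, 1899 mod 3 = 0.

x ≡ 1899 (mod 2640).


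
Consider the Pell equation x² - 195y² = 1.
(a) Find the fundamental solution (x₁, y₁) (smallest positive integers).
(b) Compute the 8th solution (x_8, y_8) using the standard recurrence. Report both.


Step 1: Find the fundamental solution (x₁, y₁) of x² - 195y² = 1.
  Expand √195 as a continued fraction. a₀ = ⌊√195⌋ = 13; iterate m_{k+1} = d_k·a_k − m_k, d_{k+1} = (195 − m_{k+1}²)/d_k, a_{k+1} = ⌊(a₀ + m_{k+1})/d_{k+1}⌋ (starting m₀ = 0, d₀ = 1), with convergents p_k = a_k·p_{k-1} + p_{k-2}, q_k = a_k·q_{k-1} + q_{k-2} (p₋₁ = 1, q₋₁ = 0):
  k = 0: a₀ = 13; p₀/q₀ = 13/1; p₀² − 195·q₀² = 169 − 195 = -26.
  k = 1: m = 13, d = 26, a = ⌊(13 + 13)/26⌋ = 1; p/q = (1·13 + 1)/(1·1 + 0) = 14/1; p² − 195·q² = 196 − 195 = 1.
  The first convergent with p² − 195·q² = 1 gives the fundamental solution (x₁, y₁) = (14, 1).
Step 2: Apply the recurrence (x_{n+1}, y_{n+1}) = (x₁x_n + 195y₁y_n, x₁y_n + y₁x_n) repeatedly.
  From (x_1, y_1) = (14, 1): x_2 = 14·14 + 195·1·1 = 391; y_2 = 14·1 + 1·14 = 28.
  From (x_2, y_2) = (391, 28): x_3 = 14·391 + 195·1·28 = 10934; y_3 = 14·28 + 1·391 = 783.
  From (x_3, y_3) = (10934, 783): x_4 = 14·10934 + 195·1·783 = 305761; y_4 = 14·783 + 1·10934 = 21896.
  From (x_4, y_4) = (305761, 21896): x_5 = 14·305761 + 195·1·21896 = 8550374; y_5 = 14·21896 + 1·305761 = 612305.
  From (x_5, y_5) = (8550374, 612305): x_6 = 14·8550374 + 195·1·612305 = 239104711; y_6 = 14·612305 + 1·8550374 = 17122644.
  From (x_6, y_6) = (239104711, 17122644): x_7 = 14·239104711 + 195·1·17122644 = 6686381534; y_7 = 14·17122644 + 1·239104711 = 478821727.
  From (x_7, y_7) = (6686381534, 478821727): x_8 = 14·6686381534 + 195·1·478821727 = 186979578241; y_8 = 14·478821727 + 1·6686381534 = 13389885712.
Step 3: Verify x_8² - 195·y_8² = 34961362679182240654081 - 34961362679182240654080 = 1 (should be 1). ✓

(x_1, y_1) = (14, 1); (x_8, y_8) = (186979578241, 13389885712).


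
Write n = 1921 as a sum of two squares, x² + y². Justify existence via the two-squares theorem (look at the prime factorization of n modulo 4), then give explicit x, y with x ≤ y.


Step 1: Factor n = 1921 = 17 · 113.
Step 2: Check the mod-4 condition on each prime factor: 17 ≡ 1 (mod 4), exponent 1; 113 ≡ 1 (mod 4), exponent 1.
All primes ≡ 3 (mod 4) appear to even exponent (or don't appear), so by the two-squares theorem n IS expressible as a sum of two squares.
Step 3: Build a representation. Here n = 17 · 113 is a product of primes ≡ 1 (mod 4). Each prime p ≡ 1 (mod 4) is itself a sum of two squares; find a² by testing p − a² for a perfect square:
  17: 17 − 1² = 16 = 4² ⇒ 17 = 1² + 4².
  113: 113 − 1² = 112, 113 − 2² = 109, 113 − 3² = 104, 113 − 4² = 97, 113 − 5² = 88, 113 − 6² = 77, 113 − 7² = 64 = 8² ⇒ 113 = 7² + 8².
  Combine using the Brahmagupta–Fibonacci identity (a² + b²)(c² + d²) = (ac − bd)² + (ad + bc)² = (ac + bd)² + (ad − bc)²:
  17 · 113 = 1921: from (1² + 4²)(7² + 8²), take (1·7 − 4·8, 1·8 + 4·7) = (7 − 32, 8 + 28) = (-25, 36); dropping signs (only squares matter) gives (25, 36); check 25² + 36² = 625 + 1296 = 1921 ✓.
Step 4: Order so x ≤ y and verify: 25² + 36² = 625 + 1296 = 1921 = n. ✓

n = 1921 = 25² + 36² (one valid representation with x ≤ y).
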